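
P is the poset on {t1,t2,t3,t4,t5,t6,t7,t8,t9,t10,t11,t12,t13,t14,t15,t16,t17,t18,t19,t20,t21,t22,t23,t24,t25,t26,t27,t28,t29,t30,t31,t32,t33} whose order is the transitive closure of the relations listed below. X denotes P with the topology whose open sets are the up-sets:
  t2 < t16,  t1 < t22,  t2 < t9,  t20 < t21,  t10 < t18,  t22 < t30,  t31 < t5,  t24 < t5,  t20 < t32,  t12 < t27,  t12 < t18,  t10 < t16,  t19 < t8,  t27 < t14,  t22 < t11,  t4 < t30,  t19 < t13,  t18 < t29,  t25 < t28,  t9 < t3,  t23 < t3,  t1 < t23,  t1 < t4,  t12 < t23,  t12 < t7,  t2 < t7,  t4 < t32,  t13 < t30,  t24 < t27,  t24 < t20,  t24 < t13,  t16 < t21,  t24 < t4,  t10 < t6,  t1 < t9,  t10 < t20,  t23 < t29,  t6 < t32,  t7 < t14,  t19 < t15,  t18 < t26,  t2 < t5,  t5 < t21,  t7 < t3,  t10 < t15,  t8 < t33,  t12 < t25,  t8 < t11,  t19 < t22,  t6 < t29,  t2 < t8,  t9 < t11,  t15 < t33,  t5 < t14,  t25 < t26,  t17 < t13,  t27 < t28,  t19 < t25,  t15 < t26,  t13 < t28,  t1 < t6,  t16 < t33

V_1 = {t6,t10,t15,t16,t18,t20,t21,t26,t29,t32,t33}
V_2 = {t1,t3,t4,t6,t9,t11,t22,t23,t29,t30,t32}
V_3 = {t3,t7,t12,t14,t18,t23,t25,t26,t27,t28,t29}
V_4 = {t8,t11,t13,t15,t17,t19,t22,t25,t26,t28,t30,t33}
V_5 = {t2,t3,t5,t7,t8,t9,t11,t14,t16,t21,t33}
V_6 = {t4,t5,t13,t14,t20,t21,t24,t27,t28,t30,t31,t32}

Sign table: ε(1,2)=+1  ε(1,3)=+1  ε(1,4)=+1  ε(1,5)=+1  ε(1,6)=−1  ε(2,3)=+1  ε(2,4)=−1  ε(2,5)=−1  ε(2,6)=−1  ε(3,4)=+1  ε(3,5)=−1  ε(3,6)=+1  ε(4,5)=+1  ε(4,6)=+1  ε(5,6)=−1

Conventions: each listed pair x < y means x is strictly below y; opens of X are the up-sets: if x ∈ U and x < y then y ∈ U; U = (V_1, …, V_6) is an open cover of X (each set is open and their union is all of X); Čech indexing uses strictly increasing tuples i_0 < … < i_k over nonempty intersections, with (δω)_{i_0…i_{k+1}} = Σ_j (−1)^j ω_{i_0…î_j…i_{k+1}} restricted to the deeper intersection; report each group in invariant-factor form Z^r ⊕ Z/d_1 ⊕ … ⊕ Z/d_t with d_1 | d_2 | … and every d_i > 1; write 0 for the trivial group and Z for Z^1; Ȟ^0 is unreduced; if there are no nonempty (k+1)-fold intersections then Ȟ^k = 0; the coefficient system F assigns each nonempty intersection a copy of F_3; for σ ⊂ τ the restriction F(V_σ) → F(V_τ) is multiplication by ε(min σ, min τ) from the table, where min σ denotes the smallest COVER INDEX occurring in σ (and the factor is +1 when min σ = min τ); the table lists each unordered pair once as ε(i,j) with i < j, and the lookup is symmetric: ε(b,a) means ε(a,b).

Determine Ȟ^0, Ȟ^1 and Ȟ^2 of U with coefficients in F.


Ȟ^0(U;F) ≅ 0,  Ȟ^1(U;F) ≅ 0,  Ȟ^2(U;F) ≅ Z/3

intersection data:
  V12={t6,t29,t32} V13={t18,t26,t29} V14={t15,t26,t33} V15={t16,t21,t33} V16={t20,t21,t32} V23={t3,t23,t29} V24={t11,t22,t30} V25={t3,t9,t11} V26={t4,t30,t32} V34={t25,t26,t28} V35={t3,t7,t14} V36={t14,t27,t28} V45={t8,t11,t33} V46={t13,t28,t30} V56={t5,t14,t21}
  V123={t29} V126={t32} V134={t26} V145={t33} V156={t21} V235={t3} V245={t11} V246={t30} V346={t28} V356={t14}
C dims 6,15,10; δ0: rk_F3 6; δ1: rk_F3 9
Ȟ^0 = (6 − 6) − 0 = 0, so Ȟ^0 ≅ 0
Ȟ^1 = (15 − 9) − 6 = 0, so Ȟ^1 ≅ 0
Ȟ^2 = (10 − 0) − 9 = 1, so Ȟ^2 ≅ Z/3


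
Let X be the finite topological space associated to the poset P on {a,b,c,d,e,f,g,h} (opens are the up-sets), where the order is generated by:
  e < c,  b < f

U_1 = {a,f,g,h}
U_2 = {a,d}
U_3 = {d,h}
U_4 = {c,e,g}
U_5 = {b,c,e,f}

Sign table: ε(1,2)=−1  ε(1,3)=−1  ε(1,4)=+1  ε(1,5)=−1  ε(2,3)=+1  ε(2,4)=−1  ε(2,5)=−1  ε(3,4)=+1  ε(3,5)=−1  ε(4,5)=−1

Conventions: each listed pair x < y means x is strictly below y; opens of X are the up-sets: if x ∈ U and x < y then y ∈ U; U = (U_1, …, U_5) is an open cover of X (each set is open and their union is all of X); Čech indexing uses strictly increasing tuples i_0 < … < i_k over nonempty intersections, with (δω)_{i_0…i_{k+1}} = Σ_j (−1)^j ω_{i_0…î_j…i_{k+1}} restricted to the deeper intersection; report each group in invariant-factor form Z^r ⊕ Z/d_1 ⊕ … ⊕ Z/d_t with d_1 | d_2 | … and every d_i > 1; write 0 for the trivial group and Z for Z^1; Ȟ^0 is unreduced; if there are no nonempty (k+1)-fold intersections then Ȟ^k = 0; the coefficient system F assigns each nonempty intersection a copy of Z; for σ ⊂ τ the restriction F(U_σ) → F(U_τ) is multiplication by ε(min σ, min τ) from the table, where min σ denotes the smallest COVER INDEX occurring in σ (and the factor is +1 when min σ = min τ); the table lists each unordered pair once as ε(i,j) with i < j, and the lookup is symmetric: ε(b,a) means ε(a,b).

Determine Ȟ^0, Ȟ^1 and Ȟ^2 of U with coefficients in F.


Ȟ^0(U;F) ≅ Z; Ȟ^1(U;F) ≅ Z^2; Ȟ^2(U;F) ≅ 0

intersection data:
  U12={a} U13={h} U14={g} U15={f} U23={d} U45={c,e}
C dims 5,6; δ0: rk 4, SNF 1^4
Ȟ^0 = (5 − 4) − 0 = 1, so Ȟ^0 ≅ Z
Ȟ^1 = (6 − 0) − 4 = 2, so Ȟ^1 ≅ Z^2
Ȟ^2 = (0 − 0) − 0 = 0, so Ȟ^2 ≅ 0


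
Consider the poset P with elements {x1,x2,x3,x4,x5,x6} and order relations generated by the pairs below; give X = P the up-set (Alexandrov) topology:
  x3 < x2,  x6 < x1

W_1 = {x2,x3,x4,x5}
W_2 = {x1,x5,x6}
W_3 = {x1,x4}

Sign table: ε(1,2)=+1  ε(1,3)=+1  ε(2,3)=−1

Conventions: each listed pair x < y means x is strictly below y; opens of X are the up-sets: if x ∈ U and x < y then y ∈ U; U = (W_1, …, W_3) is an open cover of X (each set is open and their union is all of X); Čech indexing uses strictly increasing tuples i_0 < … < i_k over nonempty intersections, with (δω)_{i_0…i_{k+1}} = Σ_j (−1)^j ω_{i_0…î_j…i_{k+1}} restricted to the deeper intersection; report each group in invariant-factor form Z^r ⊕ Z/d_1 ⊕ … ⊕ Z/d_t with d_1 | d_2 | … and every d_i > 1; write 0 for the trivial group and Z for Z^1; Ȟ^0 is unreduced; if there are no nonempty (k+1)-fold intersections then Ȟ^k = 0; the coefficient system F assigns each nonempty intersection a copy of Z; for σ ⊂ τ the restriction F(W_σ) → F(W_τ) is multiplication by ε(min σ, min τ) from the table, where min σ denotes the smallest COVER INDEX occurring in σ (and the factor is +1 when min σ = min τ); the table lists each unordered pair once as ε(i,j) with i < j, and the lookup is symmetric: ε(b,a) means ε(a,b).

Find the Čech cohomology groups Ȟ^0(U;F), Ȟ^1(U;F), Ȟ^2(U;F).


Ȟ^0(U;F) ≅ 0; Ȟ^1(U;F) ≅ Z/2; Ȟ^2(U;F) ≅ 0

intersection data:
  W12={x5} W13={x4} W23={x1}
C dims 3,3; δ0: rk 3, SNF 1^2·2
Ȟ^0 = (3 − 3) − 0 = 0, so Ȟ^0 ≅ 0
Ȟ^1 = (3 − 0) − 3 = 0 plus torsion [2], so Ȟ^1 ≅ Z/2
Ȟ^2 = (0 − 0) − 0 = 0, so Ȟ^2 ≅ 0


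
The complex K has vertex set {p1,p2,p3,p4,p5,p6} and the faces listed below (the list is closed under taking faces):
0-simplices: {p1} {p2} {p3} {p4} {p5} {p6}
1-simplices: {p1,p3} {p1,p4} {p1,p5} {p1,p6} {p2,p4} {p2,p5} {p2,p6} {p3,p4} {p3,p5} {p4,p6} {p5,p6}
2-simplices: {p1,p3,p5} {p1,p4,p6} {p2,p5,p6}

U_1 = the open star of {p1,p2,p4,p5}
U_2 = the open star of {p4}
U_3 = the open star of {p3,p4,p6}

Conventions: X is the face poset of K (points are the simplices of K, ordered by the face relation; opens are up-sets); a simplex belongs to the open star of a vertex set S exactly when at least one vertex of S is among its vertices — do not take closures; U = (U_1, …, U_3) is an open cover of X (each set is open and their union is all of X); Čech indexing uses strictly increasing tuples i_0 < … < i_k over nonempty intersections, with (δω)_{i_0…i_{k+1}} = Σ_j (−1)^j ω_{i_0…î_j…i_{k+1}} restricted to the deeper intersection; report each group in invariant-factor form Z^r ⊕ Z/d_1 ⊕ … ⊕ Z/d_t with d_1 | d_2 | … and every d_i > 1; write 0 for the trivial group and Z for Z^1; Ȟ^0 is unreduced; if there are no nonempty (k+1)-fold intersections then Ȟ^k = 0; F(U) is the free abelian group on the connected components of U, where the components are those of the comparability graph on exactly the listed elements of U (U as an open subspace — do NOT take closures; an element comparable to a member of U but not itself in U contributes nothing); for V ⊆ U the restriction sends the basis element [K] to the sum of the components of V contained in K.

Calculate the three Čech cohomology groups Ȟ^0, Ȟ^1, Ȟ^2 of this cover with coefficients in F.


Ȟ^0 = Z; Ȟ^1 = Z^2; Ȟ^2 = 0

nonempty overlaps:
  U1={{p1},{p2},{p4},{p5},{p1,p3},{p1,p4},{p1,p5},{p1,p6},{p2,p4},{p2,p5},{p2,p6},{p3,p4},{p3,p5},{p4,p6},{p5,p6},{p1,p3,p5},{p1,p4,p6},{p2,p5,p6}} U2={{p4},{p1,p4},{p2,p4},{p3,p4},{p4,p6},{p1,p4,p6}} U3={{p3},{p4},{p6},{p1,p3},{p1,p4},{p1,p6},{p2,p4},{p2,p6},{p3,p4},{p3,p5},{p4,p6},{p5,p6},{p1,p3,p5},{p1,p4,p6},{p2,p5,p6}}
  U12={{p4},{p1,p4},{p2,p4},{p3,p4},{p4,p6},{p1,p4,p6}} U13={{p4},{p1,p3},{p1,p4},{p1,p6},{p2,p4},{p2,p6},{p3,p4},{p3,p5},{p4,p6},{p5,p6},{p1,p3,p5},{p1,p4,p6},{p2,p5,p6}} U23={{p4},{p1,p4},{p2,p4},{p3,p4},{p4,p6},{p1,p4,p6}}
  U123={{p4},{p1,p4},{p2,p4},{p3,p4},{p4,p6},{p1,p4,p6}}
components per intersection:
  U1: {{p1},{p2},{p4},{p5},{p1,p3},{p1,p4},{p1,p5},{p1,p6},{p2,p4},{p2,p5},{p2,p6},{p3,p4},{p3,p5},{p4,p6},{p5,p6},{p1,p3,p5},{p1,p4,p6},{p2,p5,p6}}
  U2: {{p4},{p1,p4},{p2,p4},{p3,p4},{p4,p6},{p1,p4,p6}}
  U3: {{p3},{p4},{p6},{p1,p3},{p1,p4},{p1,p6},{p2,p4},{p2,p6},{p3,p4},{p3,p5},{p4,p6},{p5,p6},{p1,p3,p5},{p1,p4,p6},{p2,p5,p6}}
  U12: {{p4},{p1,p4},{p2,p4},{p3,p4},{p4,p6},{p1,p4,p6}}
  U13: {{p4},{p1,p4},{p1,p6},{p2,p4},{p3,p4},{p4,p6},{p1,p4,p6}} {{p1,p3},{p3,p5},{p1,p3,p5}} {{p2,p6},{p5,p6},{p2,p5,p6}}
  U23: {{p4},{p1,p4},{p2,p4},{p3,p4},{p4,p6},{p1,p4,p6}}
  U123: {{p4},{p1,p4},{p2,p4},{p3,p4},{p4,p6},{p1,p4,p6}}
C dims 3,5,1; δ0: rk 2, SNF 1^2; δ1: rk 1, SNF 1^1
degree 0: 3−2−0 = 1 → Ȟ^0 ≅ Z
degree 1: 5−1−2 = 2 → Ȟ^1 ≅ Z^2
degree 2: 1−0−1 = 0 → Ȟ^2 ≅ 0


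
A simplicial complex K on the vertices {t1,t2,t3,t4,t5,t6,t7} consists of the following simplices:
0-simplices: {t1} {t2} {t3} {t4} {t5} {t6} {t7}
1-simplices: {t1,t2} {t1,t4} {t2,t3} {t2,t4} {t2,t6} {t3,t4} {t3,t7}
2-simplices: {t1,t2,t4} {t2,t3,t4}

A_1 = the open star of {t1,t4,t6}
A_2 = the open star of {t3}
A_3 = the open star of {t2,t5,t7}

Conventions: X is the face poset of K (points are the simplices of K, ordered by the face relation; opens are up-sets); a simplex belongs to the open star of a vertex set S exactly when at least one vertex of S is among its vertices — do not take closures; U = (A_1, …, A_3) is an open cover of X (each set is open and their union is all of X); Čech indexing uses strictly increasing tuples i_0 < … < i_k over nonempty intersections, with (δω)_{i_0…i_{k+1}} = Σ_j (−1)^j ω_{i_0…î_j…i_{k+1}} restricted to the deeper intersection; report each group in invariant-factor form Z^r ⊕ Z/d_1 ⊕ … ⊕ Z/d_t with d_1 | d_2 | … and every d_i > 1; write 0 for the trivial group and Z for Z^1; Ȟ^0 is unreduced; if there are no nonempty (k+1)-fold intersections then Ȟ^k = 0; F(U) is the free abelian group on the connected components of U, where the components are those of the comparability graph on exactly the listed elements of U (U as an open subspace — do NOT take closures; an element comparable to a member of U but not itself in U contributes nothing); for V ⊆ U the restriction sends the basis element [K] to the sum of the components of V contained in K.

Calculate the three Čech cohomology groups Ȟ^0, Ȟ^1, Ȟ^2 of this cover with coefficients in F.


Ȟ^0 = Z^2, Ȟ^1 = 0 and Ȟ^2 = 0

nerve of the cover:
  A1={{t1},{t4},{t6},{t1,t2},{t1,t4},{t2,t4},{t2,t6},{t3,t4},{t1,t2,t4},{t2,t3,t4}} A2={{t3},{t2,t3},{t3,t4},{t3,t7},{t2,t3,t4}} A3={{t2},{t5},{t7},{t1,t2},{t2,t3},{t2,t4},{t2,t6},{t3,t7},{t1,t2,t4},{t2,t3,t4}}
  A12={{t3,t4},{t2,t3,t4}} A13={{t1,t2},{t2,t4},{t2,t6},{t1,t2,t4},{t2,t3,t4}} A23={{t2,t3},{t3,t7},{t2,t3,t4}}
  A123={{t2,t3,t4}}
components per intersection:
  A1: {{t1},{t4},{t1,t2},{t1,t4},{t2,t4},{t3,t4},{t1,t2,t4},{t2,t3,t4}} {{t6},{t2,t6}}
  A2: {{t3},{t2,t3},{t3,t4},{t3,t7},{t2,t3,t4}}
  A3: {{t2},{t1,t2},{t2,t3},{t2,t4},{t2,t6},{t1,t2,t4},{t2,t3,t4}} {{t5}} {{t7},{t3,t7}}
  A12: {{t3,t4},{t2,t3,t4}}
  A13: {{t1,t2},{t2,t4},{t1,t2,t4},{t2,t3,t4}} {{t2,t6}}
  A23: {{t2,t3},{t2,t3,t4}} {{t3,t7}}
  A123: {{t2,t3,t4}}
C dims 6,5,1; δ0: rk 4, SNF 1^4; δ1: rk 1, SNF 1^1
Ȟ^0 = (6 − 4) − 0 = 2, so Ȟ^0 ≅ Z^2
Ȟ^1 = (5 − 1) − 4 = 0, so Ȟ^1 ≅ 0
Ȟ^2 = (1 − 0) − 1 = 0, so Ȟ^2 ≅ 0


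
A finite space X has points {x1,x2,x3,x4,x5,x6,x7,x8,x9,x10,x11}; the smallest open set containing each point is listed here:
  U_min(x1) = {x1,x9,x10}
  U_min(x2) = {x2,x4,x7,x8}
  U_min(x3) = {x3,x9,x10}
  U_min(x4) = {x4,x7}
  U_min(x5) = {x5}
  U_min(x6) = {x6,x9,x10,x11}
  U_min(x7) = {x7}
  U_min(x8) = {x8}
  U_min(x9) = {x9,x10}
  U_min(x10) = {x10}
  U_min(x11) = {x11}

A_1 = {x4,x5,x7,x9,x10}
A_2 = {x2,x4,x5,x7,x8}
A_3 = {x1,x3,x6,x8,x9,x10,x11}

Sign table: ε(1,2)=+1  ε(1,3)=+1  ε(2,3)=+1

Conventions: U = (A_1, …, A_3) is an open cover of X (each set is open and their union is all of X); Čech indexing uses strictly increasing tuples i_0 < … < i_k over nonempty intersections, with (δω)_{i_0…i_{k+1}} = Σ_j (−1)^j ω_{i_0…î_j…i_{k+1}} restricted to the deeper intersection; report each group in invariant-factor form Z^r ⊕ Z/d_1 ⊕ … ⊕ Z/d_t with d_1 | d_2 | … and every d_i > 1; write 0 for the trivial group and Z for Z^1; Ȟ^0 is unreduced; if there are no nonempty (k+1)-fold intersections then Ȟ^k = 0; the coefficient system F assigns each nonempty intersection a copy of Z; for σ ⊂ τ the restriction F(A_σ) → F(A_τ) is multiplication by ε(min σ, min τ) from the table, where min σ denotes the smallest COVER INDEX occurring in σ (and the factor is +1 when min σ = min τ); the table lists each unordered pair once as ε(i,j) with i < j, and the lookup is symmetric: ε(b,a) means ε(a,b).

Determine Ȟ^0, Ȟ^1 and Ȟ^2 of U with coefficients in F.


Ȟ^0 = Z, Ȟ^1 = Z, Ȟ^2 = 0

nonempty intersections:
  A12={x4,x5,x7} A13={x9,x10} A23={x8}
C dims 3,3; δ0: rk 2, SNF 1^2
Ȟ^0: (3−2)−0=1 ⇒ Z
Ȟ^1: (3−0)−2=1 ⇒ Z
Ȟ^2: (0−0)−0=0 ⇒ 0


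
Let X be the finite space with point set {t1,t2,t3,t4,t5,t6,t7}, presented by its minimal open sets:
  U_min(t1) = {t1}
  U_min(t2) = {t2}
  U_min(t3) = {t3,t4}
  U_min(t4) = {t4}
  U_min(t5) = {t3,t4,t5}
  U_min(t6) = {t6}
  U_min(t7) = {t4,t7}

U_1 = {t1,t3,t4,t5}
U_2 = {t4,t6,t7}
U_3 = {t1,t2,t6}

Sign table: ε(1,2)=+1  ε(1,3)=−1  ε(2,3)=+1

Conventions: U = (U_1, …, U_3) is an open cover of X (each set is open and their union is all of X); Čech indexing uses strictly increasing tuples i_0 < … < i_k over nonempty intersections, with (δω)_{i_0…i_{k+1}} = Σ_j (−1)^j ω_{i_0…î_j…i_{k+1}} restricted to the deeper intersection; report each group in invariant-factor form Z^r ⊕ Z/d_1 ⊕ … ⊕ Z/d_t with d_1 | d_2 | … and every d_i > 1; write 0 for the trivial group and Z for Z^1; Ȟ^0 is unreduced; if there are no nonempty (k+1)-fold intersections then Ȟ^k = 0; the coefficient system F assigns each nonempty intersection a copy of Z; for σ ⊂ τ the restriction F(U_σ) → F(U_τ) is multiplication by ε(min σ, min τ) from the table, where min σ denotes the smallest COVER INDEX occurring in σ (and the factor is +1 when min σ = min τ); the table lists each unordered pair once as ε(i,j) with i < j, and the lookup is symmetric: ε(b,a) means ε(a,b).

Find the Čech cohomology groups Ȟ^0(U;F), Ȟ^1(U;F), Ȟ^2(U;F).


nonempty intersections:
  U12={t4} U13={t1} U23={t6}
C dims 3,3; δ0: rk 3, SNF 1^2·2
Ȟ^0: (3−3)−0=0 ⇒ 0
Ȟ^1: (3−0)−3=0 plus torsion [2] ⇒ Z/2
Ȟ^2: (0−0)−0=0 ⇒ 0

Ȟ^0 = 0, Ȟ^1 = Z/2, Ȟ^2 = 0


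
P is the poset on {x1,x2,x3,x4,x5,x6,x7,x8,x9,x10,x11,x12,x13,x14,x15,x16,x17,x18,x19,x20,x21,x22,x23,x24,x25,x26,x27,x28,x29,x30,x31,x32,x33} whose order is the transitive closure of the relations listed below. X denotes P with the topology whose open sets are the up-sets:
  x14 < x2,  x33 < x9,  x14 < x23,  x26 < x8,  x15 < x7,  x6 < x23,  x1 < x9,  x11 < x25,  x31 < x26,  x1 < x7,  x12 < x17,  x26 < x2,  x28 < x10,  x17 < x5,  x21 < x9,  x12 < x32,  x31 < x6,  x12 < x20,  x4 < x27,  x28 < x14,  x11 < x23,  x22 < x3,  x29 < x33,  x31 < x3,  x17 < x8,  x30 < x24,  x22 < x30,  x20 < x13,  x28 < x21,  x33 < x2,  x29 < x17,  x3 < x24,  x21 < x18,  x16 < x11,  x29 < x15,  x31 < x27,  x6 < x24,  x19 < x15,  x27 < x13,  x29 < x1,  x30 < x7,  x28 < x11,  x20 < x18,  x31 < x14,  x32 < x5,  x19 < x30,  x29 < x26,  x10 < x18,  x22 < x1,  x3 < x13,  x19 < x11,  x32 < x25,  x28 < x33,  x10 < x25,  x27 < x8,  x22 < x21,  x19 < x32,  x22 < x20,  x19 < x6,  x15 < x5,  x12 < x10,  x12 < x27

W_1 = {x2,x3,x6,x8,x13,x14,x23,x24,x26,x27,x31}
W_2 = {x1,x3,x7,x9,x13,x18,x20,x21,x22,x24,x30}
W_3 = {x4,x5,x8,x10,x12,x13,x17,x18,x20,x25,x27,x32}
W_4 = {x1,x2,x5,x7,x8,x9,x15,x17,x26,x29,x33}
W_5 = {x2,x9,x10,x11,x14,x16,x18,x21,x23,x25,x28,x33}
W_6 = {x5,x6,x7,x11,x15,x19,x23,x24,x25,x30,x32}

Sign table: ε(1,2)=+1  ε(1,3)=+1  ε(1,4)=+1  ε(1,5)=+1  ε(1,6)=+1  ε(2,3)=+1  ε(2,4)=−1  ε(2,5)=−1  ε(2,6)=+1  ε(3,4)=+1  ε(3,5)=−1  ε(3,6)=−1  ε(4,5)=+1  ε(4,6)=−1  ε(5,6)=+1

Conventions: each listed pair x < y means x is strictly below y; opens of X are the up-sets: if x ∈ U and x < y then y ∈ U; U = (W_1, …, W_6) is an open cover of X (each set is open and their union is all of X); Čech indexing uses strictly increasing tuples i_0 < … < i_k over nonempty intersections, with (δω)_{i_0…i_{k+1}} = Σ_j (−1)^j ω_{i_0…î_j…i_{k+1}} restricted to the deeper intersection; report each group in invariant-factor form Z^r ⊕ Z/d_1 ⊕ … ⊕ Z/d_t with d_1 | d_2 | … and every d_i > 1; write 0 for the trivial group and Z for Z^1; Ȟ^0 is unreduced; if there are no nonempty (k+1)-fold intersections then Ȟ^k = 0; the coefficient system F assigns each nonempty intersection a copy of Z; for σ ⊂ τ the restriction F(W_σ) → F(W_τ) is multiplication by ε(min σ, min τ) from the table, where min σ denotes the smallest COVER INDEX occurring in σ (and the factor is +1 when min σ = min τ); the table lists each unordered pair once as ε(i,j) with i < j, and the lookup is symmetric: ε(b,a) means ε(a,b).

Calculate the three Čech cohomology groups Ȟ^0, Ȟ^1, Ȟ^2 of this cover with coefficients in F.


intersection data:
  W12={x3,x13,x24} W13={x8,x13,x27} W14={x2,x8,x26} W15={x2,x14,x23} W16={x6,x23,x24} W23={x13,x18,x20} W24={x1,x7,x9} W25={x9,x18,x21} W26={x7,x24,x30} W34={x5,x8,x17} W35={x10,x18,x25} W36={x5,x25,x32} W45={x2,x9,x33} W46={x5,x7,x15} W56={x11,x23,x25}
  W123={x13} W126={x24} W134={x8} W145={x2} W156={x23} W235={x18} W245={x9} W246={x7} W346={x5} W356={x25}
C dims 6,15,10; δ0: rk 6, SNF 1^5·2; δ1: rk 9, SNF 1^9
Ȟ^0 = (6 − 6) − 0 = 0, so Ȟ^0 ≅ 0
Ȟ^1 = (15 − 9) − 6 = 0 plus torsion [2], so Ȟ^1 ≅ Z/2
Ȟ^2 = (10 − 0) − 9 = 1, so Ȟ^2 ≅ Z

Ȟ^0 = 0, Ȟ^1 = Z/2 and Ȟ^2 = Z


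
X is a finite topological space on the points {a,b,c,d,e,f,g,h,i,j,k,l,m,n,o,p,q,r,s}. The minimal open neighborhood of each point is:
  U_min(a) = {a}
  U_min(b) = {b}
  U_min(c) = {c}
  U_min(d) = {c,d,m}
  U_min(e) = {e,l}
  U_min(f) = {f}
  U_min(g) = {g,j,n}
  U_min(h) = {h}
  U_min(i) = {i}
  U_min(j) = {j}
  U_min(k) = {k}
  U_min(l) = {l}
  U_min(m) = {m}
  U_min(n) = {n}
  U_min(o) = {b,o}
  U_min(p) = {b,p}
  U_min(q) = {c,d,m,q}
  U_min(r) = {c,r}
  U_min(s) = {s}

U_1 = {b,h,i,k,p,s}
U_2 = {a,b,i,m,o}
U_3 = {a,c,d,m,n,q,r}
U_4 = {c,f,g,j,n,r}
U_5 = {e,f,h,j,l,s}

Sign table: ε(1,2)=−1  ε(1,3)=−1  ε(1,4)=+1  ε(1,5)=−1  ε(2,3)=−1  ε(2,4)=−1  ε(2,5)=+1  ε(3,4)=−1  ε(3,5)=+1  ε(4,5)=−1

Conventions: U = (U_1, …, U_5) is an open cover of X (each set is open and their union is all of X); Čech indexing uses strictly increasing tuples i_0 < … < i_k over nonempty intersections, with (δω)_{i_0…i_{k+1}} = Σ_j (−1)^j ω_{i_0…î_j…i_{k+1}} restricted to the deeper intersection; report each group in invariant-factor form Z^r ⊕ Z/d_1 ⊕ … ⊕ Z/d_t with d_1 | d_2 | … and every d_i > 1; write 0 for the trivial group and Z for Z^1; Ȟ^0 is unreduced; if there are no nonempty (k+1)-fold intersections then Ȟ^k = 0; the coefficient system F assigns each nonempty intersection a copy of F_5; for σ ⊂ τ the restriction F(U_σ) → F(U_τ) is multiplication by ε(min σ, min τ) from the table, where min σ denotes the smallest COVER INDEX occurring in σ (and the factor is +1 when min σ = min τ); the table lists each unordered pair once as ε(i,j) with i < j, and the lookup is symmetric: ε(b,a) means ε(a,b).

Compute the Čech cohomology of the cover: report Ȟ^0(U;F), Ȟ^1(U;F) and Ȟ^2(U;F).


nonempty overlaps:
  U12={b,i} U15={h,s} U23={a,m} U34={c,n,r} U45={f,j}
C dims 5,5; δ0: rk_F5 5
degree 0: 5−5−0 = 0 → Ȟ^0 ≅ 0
degree 1: 5−0−5 = 0 → Ȟ^1 ≅ 0
degree 2: 0−0−0 = 0 → Ȟ^2 ≅ 0

Ȟ^0 ≅ 0,  Ȟ^1 ≅ 0,  Ȟ^2 ≅ 0


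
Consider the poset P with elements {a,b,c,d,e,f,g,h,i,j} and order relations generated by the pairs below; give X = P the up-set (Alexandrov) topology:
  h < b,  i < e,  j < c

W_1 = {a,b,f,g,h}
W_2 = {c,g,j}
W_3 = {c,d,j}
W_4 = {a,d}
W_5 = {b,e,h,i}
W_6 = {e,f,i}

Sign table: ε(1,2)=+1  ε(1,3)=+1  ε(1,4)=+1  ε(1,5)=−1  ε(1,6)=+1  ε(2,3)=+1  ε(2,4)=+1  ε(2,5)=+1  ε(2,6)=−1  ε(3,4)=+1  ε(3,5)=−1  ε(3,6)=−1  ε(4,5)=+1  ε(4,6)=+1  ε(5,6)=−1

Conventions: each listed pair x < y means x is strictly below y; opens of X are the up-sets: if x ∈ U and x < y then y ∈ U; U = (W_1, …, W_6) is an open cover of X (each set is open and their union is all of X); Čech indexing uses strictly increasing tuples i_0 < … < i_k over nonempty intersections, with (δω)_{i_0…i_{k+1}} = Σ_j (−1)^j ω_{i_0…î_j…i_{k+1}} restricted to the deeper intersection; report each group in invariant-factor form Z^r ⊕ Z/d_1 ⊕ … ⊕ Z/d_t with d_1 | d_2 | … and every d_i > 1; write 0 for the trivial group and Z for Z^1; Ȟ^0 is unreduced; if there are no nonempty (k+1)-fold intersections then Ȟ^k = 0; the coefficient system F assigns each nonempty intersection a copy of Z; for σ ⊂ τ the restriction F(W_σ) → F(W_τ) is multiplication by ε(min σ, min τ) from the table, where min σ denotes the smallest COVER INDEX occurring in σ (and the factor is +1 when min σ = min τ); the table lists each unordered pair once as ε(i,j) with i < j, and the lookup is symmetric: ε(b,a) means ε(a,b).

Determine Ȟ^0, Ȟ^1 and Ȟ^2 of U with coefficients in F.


Ȟ^0 ≅ Z, Ȟ^1 ≅ Z^2 and Ȟ^2 ≅ 0

intersection data:
  W12={g} W14={a} W15={b,h} W16={f} W23={c,j} W34={d} W56={e,i}
C dims 6,7; δ0: rk 5, SNF 1^5
Ȟ^0 = (6 − 5) − 0 = 1, so Ȟ^0 ≅ Z
Ȟ^1 = (7 − 0) − 5 = 2, so Ȟ^1 ≅ Z^2
Ȟ^2 = (0 − 0) − 0 = 0, so Ȟ^2 ≅ 0


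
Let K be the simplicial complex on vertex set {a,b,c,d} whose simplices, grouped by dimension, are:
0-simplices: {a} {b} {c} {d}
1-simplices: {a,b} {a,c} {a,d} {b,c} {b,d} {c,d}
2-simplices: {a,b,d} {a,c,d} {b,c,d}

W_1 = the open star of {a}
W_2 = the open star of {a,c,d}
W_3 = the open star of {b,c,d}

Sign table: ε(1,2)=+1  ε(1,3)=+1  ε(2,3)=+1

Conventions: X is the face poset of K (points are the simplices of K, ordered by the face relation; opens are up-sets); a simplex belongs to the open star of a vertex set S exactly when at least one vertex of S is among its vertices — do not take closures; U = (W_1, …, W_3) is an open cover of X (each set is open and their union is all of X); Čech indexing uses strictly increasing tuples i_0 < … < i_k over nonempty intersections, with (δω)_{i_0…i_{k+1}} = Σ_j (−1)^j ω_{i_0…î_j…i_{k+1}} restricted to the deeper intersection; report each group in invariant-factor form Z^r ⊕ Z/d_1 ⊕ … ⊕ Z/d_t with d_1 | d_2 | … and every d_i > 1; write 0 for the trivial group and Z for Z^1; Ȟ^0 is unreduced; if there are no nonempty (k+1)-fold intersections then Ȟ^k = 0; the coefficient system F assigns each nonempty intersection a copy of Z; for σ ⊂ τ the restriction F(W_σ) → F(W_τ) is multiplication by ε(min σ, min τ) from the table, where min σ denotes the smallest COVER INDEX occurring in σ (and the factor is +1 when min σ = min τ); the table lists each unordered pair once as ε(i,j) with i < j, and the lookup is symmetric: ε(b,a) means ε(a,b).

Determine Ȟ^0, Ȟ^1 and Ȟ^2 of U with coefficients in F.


nonempty intersections:
  W1={{a},{a,b},{a,c},{a,d},{a,b,d},{a,c,d}} W2={{a},{c},{d},{a,b},{a,c},{a,d},{b,c},{b,d},{c,d},{a,b,d},{a,c,d},{b,c,d}} W3={{b},{c},{d},{a,b},{a,c},{a,d},{b,c},{b,d},{c,d},{a,b,d},{a,c,d},{b,c,d}}
  W12={{a},{a,b},{a,c},{a,d},{a,b,d},{a,c,d}} W13={{a,b},{a,c},{a,d},{a,b,d},{a,c,d}} W23={{c},{d},{a,b},{a,c},{a,d},{b,c},{b,d},{c,d},{a,b,d},{a,c,d},{b,c,d}}
  W123={{a,b},{a,c},{a,d},{a,b,d},{a,c,d}}
C dims 3,3,1; δ0: rk 2, SNF 1^2; δ1: rk 1, SNF 1^1
Ȟ^0: (3−2)−0=1 ⇒ Z
Ȟ^1: (3−1)−2=0 ⇒ 0
Ȟ^2: (1−0)−1=0 ⇒ 0

Ȟ^0(U;F) ≅ Z, Ȟ^1(U;F) ≅ 0, Ȟ^2(U;F) ≅ 0


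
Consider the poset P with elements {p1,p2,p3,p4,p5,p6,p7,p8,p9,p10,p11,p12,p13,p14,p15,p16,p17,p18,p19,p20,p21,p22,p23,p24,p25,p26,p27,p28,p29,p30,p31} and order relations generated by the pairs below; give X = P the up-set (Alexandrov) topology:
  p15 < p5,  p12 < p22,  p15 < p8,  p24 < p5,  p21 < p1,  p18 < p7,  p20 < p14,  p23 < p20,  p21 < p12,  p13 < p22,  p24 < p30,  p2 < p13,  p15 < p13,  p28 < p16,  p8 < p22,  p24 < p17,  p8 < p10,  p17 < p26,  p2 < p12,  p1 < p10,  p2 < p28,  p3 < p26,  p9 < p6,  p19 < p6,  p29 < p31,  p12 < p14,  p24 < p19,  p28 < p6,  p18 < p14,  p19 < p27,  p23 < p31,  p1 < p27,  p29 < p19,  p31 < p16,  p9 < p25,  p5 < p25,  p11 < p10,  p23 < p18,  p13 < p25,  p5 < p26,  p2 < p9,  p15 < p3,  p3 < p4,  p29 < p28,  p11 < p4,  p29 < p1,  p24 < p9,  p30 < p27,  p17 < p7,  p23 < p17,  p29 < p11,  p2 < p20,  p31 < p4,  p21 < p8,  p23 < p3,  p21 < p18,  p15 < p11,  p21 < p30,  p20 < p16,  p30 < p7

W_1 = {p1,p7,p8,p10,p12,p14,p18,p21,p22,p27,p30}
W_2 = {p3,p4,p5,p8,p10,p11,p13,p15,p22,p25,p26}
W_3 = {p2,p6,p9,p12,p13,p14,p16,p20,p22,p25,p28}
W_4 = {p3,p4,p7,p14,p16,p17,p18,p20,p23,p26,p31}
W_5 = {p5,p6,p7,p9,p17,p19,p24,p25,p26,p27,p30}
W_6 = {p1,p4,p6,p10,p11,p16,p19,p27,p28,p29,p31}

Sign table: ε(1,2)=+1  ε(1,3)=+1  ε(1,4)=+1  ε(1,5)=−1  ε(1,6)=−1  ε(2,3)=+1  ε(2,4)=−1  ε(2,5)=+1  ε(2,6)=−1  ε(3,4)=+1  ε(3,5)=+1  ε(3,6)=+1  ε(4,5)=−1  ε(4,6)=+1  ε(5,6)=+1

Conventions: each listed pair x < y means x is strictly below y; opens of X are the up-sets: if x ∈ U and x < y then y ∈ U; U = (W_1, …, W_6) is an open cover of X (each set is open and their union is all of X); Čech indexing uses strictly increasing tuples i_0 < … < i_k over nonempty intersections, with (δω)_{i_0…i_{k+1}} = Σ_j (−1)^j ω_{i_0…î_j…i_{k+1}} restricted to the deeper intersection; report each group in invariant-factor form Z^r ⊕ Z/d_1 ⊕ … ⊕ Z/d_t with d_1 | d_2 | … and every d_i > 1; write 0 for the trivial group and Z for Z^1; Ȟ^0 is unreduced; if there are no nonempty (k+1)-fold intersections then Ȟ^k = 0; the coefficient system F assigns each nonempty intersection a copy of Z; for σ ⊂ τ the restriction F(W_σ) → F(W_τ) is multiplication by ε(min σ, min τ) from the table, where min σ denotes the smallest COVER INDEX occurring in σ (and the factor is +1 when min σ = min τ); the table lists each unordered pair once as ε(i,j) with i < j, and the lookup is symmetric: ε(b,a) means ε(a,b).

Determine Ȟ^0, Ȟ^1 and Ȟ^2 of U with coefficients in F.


intersection data:
  W12={p8,p10,p22} W13={p12,p14,p22} W14={p7,p14,p18} W15={p7,p27,p30} W16={p1,p10,p27} W23={p13,p22,p25} W24={p3,p4,p26} W25={p5,p25,p26} W26={p4,p10,p11} W34={p14,p16,p20} W35={p6,p9,p25} W36={p6,p16,p28} W45={p7,p17,p26} W46={p4,p16,p31} W56={p6,p19,p27}
  W123={p22} W126={p10} W134={p14} W145={p7} W156={p27} W235={p25} W245={p26} W246={p4} W346={p16} W356={p6}
C dims 6,15,10; δ0: rk 6, SNF 1^5·2; δ1: rk 9, SNF 1^9
Ȟ^0 = (6 − 6) − 0 = 0, so Ȟ^0 ≅ 0
Ȟ^1 = (15 − 9) − 6 = 0 plus torsion [2], so Ȟ^1 ≅ Z/2
Ȟ^2 = (10 − 0) − 9 = 1, so Ȟ^2 ≅ Z

Ȟ^0(U;F) ≅ 0, Ȟ^1(U;F) ≅ Z/2 and Ȟ^2(U;F) ≅ Z


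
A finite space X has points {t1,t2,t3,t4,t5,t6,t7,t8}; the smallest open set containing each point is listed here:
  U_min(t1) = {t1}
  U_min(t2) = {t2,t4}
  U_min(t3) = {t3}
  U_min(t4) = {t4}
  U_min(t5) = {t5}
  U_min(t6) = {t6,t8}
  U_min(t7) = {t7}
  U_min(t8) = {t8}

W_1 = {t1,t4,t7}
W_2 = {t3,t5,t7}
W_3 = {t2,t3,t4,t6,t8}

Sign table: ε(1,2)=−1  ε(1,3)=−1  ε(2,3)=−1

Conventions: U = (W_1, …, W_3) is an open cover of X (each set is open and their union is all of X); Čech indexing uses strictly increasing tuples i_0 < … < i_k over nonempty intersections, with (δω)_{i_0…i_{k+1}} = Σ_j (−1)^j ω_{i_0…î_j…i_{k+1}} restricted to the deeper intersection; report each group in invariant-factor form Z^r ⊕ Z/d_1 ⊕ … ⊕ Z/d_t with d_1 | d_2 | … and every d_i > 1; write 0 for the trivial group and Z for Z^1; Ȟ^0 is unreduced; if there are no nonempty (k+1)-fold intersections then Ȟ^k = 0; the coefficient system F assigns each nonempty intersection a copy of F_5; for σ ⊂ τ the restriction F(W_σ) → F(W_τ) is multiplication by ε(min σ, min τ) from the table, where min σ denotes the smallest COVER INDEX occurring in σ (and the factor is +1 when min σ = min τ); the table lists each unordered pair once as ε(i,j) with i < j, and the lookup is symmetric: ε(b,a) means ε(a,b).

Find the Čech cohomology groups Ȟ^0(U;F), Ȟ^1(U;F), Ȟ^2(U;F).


Ȟ^0 = 0; Ȟ^1 = 0; Ȟ^2 = 0

nonempty overlaps:
  W12={t7} W13={t4} W23={t3}
C dims 3,3; δ0: rk_F5 3
degree 0: 3−3−0 = 0 → Ȟ^0 ≅ 0
degree 1: 3−0−3 = 0 → Ȟ^1 ≅ 0
degree 2: 0−0−0 = 0 → Ȟ^2 ≅ 0


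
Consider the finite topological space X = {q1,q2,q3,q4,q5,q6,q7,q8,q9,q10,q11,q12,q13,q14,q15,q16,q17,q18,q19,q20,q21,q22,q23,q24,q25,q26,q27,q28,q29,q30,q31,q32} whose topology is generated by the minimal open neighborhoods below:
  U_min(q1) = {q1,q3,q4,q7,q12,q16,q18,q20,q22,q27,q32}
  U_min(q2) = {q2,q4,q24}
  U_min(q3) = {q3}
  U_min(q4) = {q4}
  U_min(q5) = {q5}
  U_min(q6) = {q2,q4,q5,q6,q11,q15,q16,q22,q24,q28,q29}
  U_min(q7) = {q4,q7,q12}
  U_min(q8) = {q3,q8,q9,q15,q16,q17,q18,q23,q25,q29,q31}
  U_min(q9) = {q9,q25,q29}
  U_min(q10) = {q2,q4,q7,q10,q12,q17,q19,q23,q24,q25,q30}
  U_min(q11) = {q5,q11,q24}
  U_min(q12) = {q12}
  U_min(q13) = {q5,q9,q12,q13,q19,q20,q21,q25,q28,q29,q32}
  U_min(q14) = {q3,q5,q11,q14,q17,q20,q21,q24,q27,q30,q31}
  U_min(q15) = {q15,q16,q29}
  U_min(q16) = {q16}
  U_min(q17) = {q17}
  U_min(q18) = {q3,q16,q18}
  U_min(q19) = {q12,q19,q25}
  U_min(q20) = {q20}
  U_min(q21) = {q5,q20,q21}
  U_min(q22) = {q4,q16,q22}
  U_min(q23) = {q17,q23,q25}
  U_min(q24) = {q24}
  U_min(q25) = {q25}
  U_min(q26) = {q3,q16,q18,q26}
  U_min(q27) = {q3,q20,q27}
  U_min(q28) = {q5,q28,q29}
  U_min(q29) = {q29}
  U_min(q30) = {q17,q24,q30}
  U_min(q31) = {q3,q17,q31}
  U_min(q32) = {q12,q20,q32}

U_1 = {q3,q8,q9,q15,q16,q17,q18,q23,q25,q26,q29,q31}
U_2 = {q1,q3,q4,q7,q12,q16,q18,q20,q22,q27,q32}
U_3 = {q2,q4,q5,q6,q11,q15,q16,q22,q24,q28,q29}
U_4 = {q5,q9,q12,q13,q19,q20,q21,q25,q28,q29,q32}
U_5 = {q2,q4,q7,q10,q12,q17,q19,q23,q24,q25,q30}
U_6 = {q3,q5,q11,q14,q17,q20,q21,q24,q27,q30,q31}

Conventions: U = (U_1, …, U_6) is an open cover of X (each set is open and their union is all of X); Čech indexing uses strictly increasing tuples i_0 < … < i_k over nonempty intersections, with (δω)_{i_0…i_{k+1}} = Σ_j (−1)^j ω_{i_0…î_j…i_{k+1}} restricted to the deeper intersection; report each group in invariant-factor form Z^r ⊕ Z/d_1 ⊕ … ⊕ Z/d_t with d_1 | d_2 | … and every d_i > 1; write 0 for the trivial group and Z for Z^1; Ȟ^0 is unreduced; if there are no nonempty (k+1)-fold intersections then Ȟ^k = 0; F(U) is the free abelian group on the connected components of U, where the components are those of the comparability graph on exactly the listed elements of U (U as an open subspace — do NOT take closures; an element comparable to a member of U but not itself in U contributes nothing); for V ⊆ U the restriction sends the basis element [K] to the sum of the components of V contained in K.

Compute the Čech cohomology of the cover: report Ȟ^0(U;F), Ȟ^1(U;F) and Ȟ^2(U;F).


Ȟ^0 ≅ Z,  Ȟ^1 ≅ 0,  Ȟ^2 ≅ Z/2

cover nerve:
  U12={q3,q16,q18} U13={q15,q16,q29} U14={q9,q25,q29} U15={q17,q23,q25} U16={q3,q17,q31} U23={q4,q16,q22} U24={q12,q20,q32} U25={q4,q7,q12} U26={q3,q20,q27} U34={q5,q28,q29} U35={q2,q4,q24} U36={q5,q11,q24} U45={q12,q19,q25} U46={q5,q20,q21} U56={q17,q24,q30}
  U123={q16} U126={q3} U134={q29} U145={q25} U156={q17} U235={q4} U245={q12} U246={q20} U346={q5} U356={q24}
components per intersection:
  U1: {q3,q8,q9,q15,q16,q17,q18,q23,q25,q26,q29,q31}
  U2: {q1,q3,q4,q7,q12,q16,q18,q20,q22,q27,q32}
  U3: {q2,q4,q5,q6,q11,q15,q16,q22,q24,q28,q29}
  U4: {q5,q9,q12,q13,q19,q20,q21,q25,q28,q29,q32}
  U5: {q2,q4,q7,q10,q12,q17,q19,q23,q24,q25,q30}
  U6: {q3,q5,q11,q14,q17,q20,q21,q24,q27,q30,q31}
  U12: {q3,q16,q18}
  U13: {q15,q16,q29}
  U14: {q9,q25,q29}
  U15: {q17,q23,q25}
  U16: {q3,q17,q31}
  U23: {q4,q16,q22}
  U24: {q12,q20,q32}
  U25: {q4,q7,q12}
  U26: {q3,q20,q27}
  U34: {q5,q28,q29}
  U35: {q2,q4,q24}
  U36: {q5,q11,q24}
  U45: {q12,q19,q25}
  U46: {q5,q20,q21}
  U56: {q17,q24,q30}
  U123: {q16}
  U126: {q3}
  U134: {q29}
  U145: {q25}
  U156: {q17}
  U235: {q4}
  U245: {q12}
  U246: {q20}
  U346: {q5}
  U356: {q24}
C dims 6,15,10; δ0: rk 5, SNF 1^5; δ1: rk 10, SNF 1^9·2
Ȟ^0: (6−5)−0=1 ⇒ Z
Ȟ^1: (15−10)−5=0 ⇒ 0
Ȟ^2: (10−0)−10=0 plus torsion [2] ⇒ Z/2


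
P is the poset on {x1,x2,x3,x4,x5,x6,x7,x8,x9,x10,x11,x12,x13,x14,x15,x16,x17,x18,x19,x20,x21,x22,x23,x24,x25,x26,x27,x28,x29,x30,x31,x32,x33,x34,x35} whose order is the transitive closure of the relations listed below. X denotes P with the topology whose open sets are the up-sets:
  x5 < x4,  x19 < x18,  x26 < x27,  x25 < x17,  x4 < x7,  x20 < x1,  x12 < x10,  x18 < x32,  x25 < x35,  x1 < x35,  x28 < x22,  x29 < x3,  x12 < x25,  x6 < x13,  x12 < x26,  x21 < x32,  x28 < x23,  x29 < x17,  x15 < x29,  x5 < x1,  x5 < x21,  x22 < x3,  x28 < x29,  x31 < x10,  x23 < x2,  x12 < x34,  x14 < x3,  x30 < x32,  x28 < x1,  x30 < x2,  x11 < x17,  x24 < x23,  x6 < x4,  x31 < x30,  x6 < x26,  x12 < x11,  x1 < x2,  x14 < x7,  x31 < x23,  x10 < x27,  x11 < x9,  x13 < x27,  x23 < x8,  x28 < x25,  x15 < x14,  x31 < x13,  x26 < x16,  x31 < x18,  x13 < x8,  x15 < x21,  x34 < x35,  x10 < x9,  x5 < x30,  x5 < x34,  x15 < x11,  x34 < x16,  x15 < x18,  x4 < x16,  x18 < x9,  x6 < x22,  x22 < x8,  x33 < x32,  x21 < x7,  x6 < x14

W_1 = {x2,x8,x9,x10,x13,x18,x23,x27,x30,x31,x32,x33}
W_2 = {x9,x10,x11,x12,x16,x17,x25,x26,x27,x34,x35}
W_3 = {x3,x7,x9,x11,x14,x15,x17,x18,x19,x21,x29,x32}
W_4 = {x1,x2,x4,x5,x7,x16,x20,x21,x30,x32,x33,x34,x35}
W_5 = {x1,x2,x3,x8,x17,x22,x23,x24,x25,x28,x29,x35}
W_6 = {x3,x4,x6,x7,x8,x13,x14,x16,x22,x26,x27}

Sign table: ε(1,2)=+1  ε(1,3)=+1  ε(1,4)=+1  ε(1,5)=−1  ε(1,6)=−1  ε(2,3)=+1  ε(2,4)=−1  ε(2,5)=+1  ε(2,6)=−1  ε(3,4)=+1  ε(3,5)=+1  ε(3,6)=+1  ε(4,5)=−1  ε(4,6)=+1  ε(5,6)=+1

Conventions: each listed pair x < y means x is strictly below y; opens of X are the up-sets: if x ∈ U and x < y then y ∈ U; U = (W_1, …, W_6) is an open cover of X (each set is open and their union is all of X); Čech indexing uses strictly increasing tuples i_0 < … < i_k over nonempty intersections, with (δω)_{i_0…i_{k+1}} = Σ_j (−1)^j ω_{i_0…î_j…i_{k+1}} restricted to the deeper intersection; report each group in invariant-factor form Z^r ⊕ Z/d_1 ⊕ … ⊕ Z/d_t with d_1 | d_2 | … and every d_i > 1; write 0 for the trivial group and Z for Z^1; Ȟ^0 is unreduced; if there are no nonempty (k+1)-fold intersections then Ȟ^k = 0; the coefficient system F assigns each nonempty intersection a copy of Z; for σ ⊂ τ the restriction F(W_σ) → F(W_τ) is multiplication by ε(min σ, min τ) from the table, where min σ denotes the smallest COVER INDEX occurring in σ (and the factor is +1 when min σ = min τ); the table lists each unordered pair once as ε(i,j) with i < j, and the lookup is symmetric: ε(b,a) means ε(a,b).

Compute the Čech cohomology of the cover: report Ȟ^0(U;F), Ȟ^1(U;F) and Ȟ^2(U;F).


Ȟ^0(U;F) ≅ 0; Ȟ^1(U;F) ≅ Z/2; Ȟ^2(U;F) ≅ Z

nerve simplices:
  W12={x9,x10,x27} W13={x9,x18,x32} W14={x2,x30,x32,x33} W15={x2,x8,x23} W16={x8,x13,x27} W23={x9,x11,x17} W24={x16,x34,x35} W25={x17,x25,x35} W26={x16,x26,x27} W34={x7,x21,x32} W35={x3,x17,x29} W36={x3,x7,x14} W45={x1,x2,x35} W46={x4,x7,x16} W56={x3,x8,x22}
  W123={x9} W126={x27} W134={x32} W145={x2} W156={x8} W235={x17} W245={x35} W246={x16} W346={x7} W356={x3}
C dims 6,15,10; δ0: rk 6, SNF 1^5·2; δ1: rk 9, SNF 1^9
degree 0: 6−6−0 = 0 → Ȟ^0 ≅ 0
degree 1: 15−9−6 = 0 plus torsion [2] → Ȟ^1 ≅ Z/2
degree 2: 10−0−9 = 1 → Ȟ^2 ≅ Z


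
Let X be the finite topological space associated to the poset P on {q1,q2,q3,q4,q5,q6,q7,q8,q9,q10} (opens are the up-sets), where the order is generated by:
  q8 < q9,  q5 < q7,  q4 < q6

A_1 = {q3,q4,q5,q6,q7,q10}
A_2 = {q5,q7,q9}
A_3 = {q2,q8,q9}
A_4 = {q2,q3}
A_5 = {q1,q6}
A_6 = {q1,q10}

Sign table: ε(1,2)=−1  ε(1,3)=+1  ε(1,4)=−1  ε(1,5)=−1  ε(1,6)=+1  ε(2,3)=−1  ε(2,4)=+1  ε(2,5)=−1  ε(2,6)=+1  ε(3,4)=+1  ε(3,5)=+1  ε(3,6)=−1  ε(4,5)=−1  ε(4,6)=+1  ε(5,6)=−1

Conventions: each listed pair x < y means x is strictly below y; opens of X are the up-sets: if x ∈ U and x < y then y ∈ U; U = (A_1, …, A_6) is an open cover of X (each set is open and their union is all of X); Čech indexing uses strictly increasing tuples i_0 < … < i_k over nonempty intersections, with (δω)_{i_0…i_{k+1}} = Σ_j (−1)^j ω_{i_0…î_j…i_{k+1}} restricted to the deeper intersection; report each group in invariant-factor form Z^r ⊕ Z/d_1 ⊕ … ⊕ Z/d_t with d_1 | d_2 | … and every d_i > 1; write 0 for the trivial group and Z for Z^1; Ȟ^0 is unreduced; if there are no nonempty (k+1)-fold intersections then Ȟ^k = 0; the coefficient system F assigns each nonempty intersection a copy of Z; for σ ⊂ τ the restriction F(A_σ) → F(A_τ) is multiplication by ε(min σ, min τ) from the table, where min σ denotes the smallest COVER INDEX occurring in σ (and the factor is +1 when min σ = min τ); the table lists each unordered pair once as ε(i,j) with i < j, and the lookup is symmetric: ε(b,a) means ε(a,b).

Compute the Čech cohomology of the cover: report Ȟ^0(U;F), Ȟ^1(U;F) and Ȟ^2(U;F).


Ȟ^0 ≅ 0,  Ȟ^1 ≅ Z ⊕ Z/2,  Ȟ^2 ≅ 0

nerve simplices:
  A12={q5,q7} A14={q3} A15={q6} A16={q10} A23={q9} A34={q2} A56={q1}
C dims 6,7; δ0: rk 6, SNF 1^5·2
degree 0: 6−6−0 = 0 → Ȟ^0 ≅ 0
degree 1: 7−0−6 = 1 plus torsion [2] → Ȟ^1 ≅ Z ⊕ Z/2
degree 2: 0−0−0 = 0 → Ȟ^2 ≅ 0


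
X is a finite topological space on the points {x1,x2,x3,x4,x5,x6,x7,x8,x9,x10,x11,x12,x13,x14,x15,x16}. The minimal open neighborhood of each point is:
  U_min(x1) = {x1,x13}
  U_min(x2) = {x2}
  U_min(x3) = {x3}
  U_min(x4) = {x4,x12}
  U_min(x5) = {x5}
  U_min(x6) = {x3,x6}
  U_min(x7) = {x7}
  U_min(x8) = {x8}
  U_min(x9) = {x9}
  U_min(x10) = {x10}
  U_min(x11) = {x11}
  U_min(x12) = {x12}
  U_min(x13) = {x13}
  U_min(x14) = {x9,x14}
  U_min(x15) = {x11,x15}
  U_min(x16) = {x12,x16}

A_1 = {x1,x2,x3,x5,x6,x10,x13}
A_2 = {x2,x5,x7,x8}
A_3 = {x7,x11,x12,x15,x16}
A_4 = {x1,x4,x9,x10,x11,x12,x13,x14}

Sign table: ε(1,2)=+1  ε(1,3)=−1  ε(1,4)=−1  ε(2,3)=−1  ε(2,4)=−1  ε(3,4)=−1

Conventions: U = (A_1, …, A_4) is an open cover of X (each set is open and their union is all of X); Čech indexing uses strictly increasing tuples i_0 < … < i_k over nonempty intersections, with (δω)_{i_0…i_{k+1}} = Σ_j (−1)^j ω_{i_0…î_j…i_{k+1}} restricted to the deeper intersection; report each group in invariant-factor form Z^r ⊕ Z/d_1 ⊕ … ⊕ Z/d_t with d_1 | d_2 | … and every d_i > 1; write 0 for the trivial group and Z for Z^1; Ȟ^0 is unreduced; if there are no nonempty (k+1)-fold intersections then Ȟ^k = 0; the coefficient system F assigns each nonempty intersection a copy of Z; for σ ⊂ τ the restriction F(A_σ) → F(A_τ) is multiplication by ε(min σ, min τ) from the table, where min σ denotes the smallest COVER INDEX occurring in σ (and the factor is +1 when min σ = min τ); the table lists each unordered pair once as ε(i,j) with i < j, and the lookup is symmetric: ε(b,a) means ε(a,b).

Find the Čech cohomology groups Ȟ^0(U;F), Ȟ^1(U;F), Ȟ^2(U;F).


nerve simplices:
  A12={x2,x5} A14={x1,x10,x13} A23={x7} A34={x11,x12}
C dims 4,4; δ0: rk 4, SNF 1^3·2
degree 0: 4−4−0 = 0 → Ȟ^0 ≅ 0
degree 1: 4−0−4 = 0 plus torsion [2] → Ȟ^1 ≅ Z/2
degree 2: 0−0−0 = 0 → Ȟ^2 ≅ 0

Ȟ^0(U;F) ≅ 0; Ȟ^1(U;F) ≅ Z/2; Ȟ^2(U;F) ≅ 0
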